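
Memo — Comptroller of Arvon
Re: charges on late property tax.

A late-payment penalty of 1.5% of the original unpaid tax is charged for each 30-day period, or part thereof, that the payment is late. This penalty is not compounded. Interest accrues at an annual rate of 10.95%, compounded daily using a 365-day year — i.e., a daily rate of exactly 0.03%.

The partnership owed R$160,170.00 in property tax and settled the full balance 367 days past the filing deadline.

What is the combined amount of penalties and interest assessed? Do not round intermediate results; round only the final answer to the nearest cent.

R$49,872.34

Penalty periods: ⌈367/30⌉ = 13; penalty = 13 × 1.5% × R$160,170.00 = R$31,233.15
Interest: R$160,170.00 × ((1 + 0.0003)^367 − 1) = R$160,170.00 × 0.11637127… = R$18,639.1864…
Penalties + interest = R$31,233.1500 + R$18,639.1864… = R$49,872.34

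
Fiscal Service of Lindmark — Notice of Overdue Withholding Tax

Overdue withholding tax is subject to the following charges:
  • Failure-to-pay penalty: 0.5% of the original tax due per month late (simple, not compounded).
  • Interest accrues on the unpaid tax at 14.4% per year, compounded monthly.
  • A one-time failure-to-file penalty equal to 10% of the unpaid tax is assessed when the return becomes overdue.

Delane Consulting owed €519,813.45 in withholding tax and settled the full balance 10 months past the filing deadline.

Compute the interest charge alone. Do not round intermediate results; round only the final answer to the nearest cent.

Interest (14.4%/yr ÷ 12 = 1.2%/month): €519,813.45 × ((1 + 0.012)^10 − 1) = €65,856.0902…

€65,856.09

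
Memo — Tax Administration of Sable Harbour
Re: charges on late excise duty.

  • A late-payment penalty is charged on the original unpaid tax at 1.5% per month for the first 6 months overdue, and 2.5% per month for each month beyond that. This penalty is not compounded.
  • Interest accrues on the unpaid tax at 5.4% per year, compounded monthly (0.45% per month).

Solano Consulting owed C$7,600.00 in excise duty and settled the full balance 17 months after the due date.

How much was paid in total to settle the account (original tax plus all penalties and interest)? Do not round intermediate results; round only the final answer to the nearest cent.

Penalty, months 1–6: 6 × 1.5% × C$7,600.00 = C$684.00
Penalty, months 7–17: 11 × 2.5% × C$7,600.00 = C$2,090.00
Interest: C$7,600.00 × ((1 + 0.0045)^17 − 1) = C$7,600.00 × 0.0793170… = C$602.8088…
Total = C$7,600.00 + C$2,774.0000 + C$602.8088… = C$10,976.81

C$10,976.81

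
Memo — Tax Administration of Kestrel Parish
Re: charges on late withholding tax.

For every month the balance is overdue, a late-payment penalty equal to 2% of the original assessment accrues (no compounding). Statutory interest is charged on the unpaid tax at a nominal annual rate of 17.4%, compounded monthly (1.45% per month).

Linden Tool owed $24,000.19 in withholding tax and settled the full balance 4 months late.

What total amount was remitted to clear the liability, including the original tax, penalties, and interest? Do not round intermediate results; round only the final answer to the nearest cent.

$27,342.79

Late-payment penalty = 2% × $24,000.19 × 4 mo = $1,920.02…
Interest: $24,000.19 × ((1 + 0.0145)^4 − 1) = $24,000.19 × 0.0592737… = $1,422.5810…
Total = $24,000.19 + $1,920.0152 + $1,422.5810… = $27,342.79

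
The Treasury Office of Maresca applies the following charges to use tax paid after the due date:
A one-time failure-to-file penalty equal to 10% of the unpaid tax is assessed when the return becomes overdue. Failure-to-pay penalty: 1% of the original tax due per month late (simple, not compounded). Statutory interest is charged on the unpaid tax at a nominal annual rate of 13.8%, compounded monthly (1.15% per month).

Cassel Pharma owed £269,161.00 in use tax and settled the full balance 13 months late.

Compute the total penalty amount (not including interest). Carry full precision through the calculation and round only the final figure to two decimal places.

Failure-to-file penalty: 10% × £269,161.00 = £26,916.10
Failure-to-pay penalty = 1% × £269,161.00 × 13 mo = £34,990.93
Total penalty = £26,916.10 + £34,990.93 = £61,907.03

£61,907.03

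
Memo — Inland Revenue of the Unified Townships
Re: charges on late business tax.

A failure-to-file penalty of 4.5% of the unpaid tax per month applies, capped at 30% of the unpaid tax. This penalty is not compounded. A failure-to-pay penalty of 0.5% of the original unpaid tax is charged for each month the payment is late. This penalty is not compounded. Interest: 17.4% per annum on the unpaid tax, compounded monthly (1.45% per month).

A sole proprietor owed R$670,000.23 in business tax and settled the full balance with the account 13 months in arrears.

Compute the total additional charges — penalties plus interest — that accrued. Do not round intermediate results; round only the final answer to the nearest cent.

R$382,438.71

Failure-to-file: 13 × 4.5% × R$670,000.23 = R$391,950.13…, capped at 30% × R$670,000.23 = R$201,000.07…
Failure-to-pay penalty: 13 × 0.5% × R$670,000.23 = R$43,550.01…
Interest: R$670,000.23 × ((1 + 0.0145)^13 − 1) = R$670,000.23 × 0.2058039… = R$137,888.6298…
Penalties + interest = R$244,550.0840… + R$137,888.6298… = R$382,438.71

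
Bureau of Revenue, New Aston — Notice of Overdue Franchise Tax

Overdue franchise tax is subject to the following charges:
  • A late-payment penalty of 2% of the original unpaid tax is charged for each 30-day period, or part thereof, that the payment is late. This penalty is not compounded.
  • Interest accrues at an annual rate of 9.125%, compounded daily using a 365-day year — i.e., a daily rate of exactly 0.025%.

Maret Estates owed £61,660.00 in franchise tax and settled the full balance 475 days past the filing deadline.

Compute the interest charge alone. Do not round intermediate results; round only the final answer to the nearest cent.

£7,773.58

Interest: £61,660.00 × ((1 + 0.00025)^475 − 1) = £61,660.00 × 0.12607165… = £7,773.5778…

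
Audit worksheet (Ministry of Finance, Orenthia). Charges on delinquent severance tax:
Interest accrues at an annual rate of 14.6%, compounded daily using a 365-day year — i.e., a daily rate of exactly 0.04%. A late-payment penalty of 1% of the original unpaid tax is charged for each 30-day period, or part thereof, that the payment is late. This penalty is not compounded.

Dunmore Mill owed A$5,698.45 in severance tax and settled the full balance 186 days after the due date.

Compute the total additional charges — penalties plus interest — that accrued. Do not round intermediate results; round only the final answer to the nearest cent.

A$838.93

Penalty periods: ⌈186/30⌉ = 7; penalty = 7 × 1% × A$5,698.45 = A$398.89…
Interest: A$5,698.45 × ((1 + 0.0004)^186 − 1) = A$5,698.45 × 0.07722159… = A$440.0434…
Penalties + interest = A$398.8915 + A$440.0434… = A$838.93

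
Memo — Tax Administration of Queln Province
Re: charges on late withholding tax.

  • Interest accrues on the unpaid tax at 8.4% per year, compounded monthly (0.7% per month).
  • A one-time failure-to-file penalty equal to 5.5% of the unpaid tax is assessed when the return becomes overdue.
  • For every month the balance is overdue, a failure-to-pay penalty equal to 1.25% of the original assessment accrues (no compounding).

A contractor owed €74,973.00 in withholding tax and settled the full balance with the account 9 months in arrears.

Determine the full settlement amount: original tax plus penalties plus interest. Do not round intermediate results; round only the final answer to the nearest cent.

Failure-to-file penalty: 5.5% × €74,973.00 = €4,123.52…
Failure-to-pay penalty: 9 × 1.25% × €74,973.00 = €8,434.46…
Interest: €74,973.00 × ((1 + 0.007)^9 − 1) = €74,973.00 × 0.0647931… = €4,857.7343…
Total = €74,973.00 + €12,557.9775 + €4,857.7343… = €92,388.71

€92,388.71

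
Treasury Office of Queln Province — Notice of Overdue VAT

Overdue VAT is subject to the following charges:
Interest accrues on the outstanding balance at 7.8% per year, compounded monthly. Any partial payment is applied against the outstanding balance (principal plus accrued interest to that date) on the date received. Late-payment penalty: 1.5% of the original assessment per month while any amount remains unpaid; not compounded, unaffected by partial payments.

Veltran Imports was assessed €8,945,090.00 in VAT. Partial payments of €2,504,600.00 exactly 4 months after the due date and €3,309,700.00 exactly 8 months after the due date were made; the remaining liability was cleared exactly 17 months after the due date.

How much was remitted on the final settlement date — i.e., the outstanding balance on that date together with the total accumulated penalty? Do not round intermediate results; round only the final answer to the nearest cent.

Monthly rate = 7.8% ÷ 12 = 0.65%
Balance at month 4: €8,945,090.0000 × (1 + 0.0065)^4 = €9,179,939.7625…
After €2,504,600.00 payment: €9,179,939.7625… − €2,504,600.00 = €6,675,339.7625…
Balance at month 8: €6,675,339.7625… × (1 + 0.0065)^4 = €6,850,598.1397…
After €3,309,700.00 payment: €6,850,598.1397… − €3,309,700.00 = €3,540,898.1397…
Balance at month 17: €3,540,898.1397… × (1 + 0.0065)^9 = €3,753,508.8718…
Penalty: 17 × 1.5% × €8,945,090.00 = €2,280,997.95
Final settlement = outstanding balance + penalty = €3,753,508.8718… + €2,280,997.95 = €6,034,506.82

€6,034,506.82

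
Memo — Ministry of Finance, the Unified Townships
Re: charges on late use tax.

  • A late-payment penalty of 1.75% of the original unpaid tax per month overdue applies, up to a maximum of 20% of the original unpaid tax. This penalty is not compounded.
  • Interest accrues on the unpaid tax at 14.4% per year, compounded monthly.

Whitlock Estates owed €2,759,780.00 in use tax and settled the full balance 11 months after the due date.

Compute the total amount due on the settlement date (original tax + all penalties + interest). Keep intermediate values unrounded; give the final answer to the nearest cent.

€3,677,992.14

Penalty: 11 × 1.75% × €2,759,780.00 = €531,257.65 (below the 20% cap of €551,956.00)
Interest (14.4%/yr ÷ 12 = 1.2%/month): €2,759,780.00 × ((1 + 0.012)^11 − 1) = €386,954.4920…
Total = €2,759,780.00 + €531,257.6500 + €386,954.4920… = €3,677,992.14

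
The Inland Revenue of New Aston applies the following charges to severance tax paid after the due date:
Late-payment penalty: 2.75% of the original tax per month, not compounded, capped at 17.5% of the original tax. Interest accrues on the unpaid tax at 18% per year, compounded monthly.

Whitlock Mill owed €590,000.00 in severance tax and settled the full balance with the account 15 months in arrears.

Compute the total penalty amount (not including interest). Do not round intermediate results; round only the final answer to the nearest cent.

Penalty (uncapped): 15 × 2.75% × €590,000.00 = €243,375.00; cap = 17.5% × €590,000.00 = €103,250.00 → penalty = €103,250.00

€103,250.00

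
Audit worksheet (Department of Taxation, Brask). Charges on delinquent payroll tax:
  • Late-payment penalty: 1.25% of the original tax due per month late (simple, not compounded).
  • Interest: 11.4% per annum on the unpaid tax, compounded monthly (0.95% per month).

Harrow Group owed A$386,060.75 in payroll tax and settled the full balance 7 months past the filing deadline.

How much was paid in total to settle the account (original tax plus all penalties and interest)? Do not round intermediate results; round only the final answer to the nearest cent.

A$446,257.48

Late-payment penalty = 1.25% × A$386,060.75 × 7 mo = A$33,780.32…
Interest: A$386,060.75 × ((1 + 0.0095)^7 − 1) = A$386,060.75 × 0.0684255… = A$26,416.4172…
Total = A$386,060.75 + A$33,780.3156… + A$26,416.4172… = A$446,257.48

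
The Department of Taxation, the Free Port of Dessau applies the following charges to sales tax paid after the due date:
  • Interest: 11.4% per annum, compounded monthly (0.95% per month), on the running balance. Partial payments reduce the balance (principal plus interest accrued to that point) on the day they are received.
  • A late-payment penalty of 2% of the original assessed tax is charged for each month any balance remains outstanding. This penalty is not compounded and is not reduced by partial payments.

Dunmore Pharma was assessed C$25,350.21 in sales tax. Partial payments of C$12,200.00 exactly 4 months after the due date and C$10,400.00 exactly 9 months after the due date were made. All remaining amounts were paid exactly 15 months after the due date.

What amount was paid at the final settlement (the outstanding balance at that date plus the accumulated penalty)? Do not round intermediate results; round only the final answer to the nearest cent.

Balance at month 4: C$25,350.2100 × (1 + 0.0095)^4 = C$26,327.3323…
After C$12,200.00 payment: C$26,327.3323… − C$12,200.00 = C$14,127.3323…
Balance at month 9: C$14,127.3323… × (1 + 0.0095)^5 = C$14,811.2522…
After C$10,400.00 payment: C$14,811.2522… − C$10,400.00 = C$4,411.2522…
Balance at month 15: C$4,411.2522… × (1 + 0.0095)^6 = C$4,668.7415…
Penalty: 15 × 2% × C$25,350.21 = C$7,605.06…
Final settlement = outstanding balance + penalty = C$4,668.7415… + C$7,605.06… = C$12,273.80

C$12,273.80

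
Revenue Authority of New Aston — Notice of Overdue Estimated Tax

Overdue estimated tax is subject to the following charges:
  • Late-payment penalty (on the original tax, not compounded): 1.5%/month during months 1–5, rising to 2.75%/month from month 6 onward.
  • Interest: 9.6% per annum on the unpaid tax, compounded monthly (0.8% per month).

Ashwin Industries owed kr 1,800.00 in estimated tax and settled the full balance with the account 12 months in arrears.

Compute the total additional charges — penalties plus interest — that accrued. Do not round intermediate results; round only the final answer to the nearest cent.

Penalty, months 1–5: 5 × 1.5% × kr 1,800.00 = kr 135.00
Penalty, months 6–12: 7 × 2.75% × kr 1,800.00 = kr 346.50
Interest: kr 1,800.00 × ((1 + 0.008)^12 − 1) = kr 1,800.00 × 0.1003387… = kr 180.6096…
Penalties + interest = kr 481.5000 + kr 180.6096… = kr 662.11

kr 662.11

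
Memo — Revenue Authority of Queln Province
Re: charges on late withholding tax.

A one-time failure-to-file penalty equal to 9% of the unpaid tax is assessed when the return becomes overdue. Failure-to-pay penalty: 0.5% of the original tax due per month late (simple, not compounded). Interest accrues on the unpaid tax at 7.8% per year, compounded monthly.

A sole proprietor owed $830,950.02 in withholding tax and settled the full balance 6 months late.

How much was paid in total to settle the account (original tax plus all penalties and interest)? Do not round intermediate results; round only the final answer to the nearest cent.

Failure-to-file penalty: 9% × $830,950.02 = $74,785.50…
Failure-to-pay penalty: 6 × 0.5% × $830,950.02 = $24,928.50…
Interest (7.8%/yr ÷ 12 = 0.65%/month): $830,950.02 × ((1 + 0.0065)^6 − 1) = $32,938.2517…
Total = $830,950.02 + $99,714.0024 + $32,938.2517… = $963,602.27

$963,602.27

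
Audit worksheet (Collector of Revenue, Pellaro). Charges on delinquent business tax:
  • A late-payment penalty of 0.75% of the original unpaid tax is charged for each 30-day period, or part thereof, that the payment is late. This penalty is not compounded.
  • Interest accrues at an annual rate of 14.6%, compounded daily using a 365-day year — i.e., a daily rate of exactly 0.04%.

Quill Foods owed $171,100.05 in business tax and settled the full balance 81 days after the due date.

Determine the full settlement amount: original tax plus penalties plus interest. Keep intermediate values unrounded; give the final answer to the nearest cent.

Penalty periods: ⌈81/30⌉ = 3; penalty = 3 × 0.75% × $171,100.05 = $3,849.75…
Interest: $171,100.05 × ((1 + 0.0004)^81 − 1) = $171,100.05 × 0.03292390… = $5,633.2815…
Total = $171,100.05 + $3,849.7511… + $5,633.2815… = $180,583.08

$180,583.08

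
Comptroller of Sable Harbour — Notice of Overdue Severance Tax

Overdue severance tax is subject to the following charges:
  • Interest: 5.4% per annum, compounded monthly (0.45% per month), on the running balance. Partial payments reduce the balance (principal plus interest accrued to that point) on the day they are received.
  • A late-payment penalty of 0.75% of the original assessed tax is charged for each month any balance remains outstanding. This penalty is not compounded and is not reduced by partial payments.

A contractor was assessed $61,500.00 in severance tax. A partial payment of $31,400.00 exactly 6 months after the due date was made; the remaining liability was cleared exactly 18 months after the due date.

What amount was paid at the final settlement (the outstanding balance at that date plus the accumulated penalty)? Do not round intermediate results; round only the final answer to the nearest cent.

Balance at month 6: $61,500.0000 × (1 + 0.0045)^6 = $63,179.2931…
After $31,400.00 payment: $63,179.2931… − $31,400.00 = $31,779.2931…
Balance at month 18: $31,779.2931… × (1 + 0.0045)^12 = $33,538.4915…
Penalty: 18 × 0.75% × $61,500.00 = $8,302.50
Final settlement = outstanding balance + penalty = $33,538.4915… + $8,302.50 = $41,840.99

$41,840.99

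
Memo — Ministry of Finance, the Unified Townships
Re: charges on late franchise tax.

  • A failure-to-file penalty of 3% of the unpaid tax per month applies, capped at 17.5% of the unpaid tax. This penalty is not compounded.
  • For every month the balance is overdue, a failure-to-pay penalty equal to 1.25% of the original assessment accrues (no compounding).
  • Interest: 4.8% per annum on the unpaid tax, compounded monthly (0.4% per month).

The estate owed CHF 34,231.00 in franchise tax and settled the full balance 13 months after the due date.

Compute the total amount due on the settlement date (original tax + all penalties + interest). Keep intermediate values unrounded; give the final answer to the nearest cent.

Failure-to-file: 13 × 3% × CHF 34,231.00 = CHF 13,350.09, capped at 17.5% × CHF 34,231.00 = CHF 5,990.43…
Failure-to-pay penalty = 1.25% × CHF 34,231.00 × 13 mo = CHF 5,562.54…
Interest: CHF 34,231.00 × ((1 + 0.004)^13 − 1) = CHF 34,231.00 × 0.0532665… = CHF 1,823.3652…
Total = CHF 34,231.00 + CHF 11,552.9625 + CHF 1,823.3652… = CHF 47,607.33

CHF 47,607.33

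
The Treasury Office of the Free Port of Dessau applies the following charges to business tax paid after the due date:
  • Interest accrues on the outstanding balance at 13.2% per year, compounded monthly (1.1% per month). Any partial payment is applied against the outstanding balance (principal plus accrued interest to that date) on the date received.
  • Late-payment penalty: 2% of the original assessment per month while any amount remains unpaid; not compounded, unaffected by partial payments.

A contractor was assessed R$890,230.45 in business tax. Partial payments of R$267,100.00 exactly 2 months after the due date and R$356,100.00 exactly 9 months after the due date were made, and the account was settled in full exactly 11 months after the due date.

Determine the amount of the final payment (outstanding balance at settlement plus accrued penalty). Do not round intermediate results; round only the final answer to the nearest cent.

R$541,209.36

Balance at month 2: R$890,230.4500 × (1 + 0.011)^2 = R$909,923.2378…
After R$267,100.00 payment: R$909,923.2378… − R$267,100.00 = R$642,823.2378…
Balance at month 9: R$642,823.2378… × (1 + 0.011)^7 = R$693,984.3184…
After R$356,100.00 payment: R$693,984.3184… − R$356,100.00 = R$337,884.3184…
Balance at month 11: R$337,884.3184… × (1 + 0.011)^2 = R$345,358.6575…
Penalty: 11 × 2% × R$890,230.45 = R$195,850.70…
Final settlement = outstanding balance + penalty = R$345,358.6575… + R$195,850.70… = R$541,209.36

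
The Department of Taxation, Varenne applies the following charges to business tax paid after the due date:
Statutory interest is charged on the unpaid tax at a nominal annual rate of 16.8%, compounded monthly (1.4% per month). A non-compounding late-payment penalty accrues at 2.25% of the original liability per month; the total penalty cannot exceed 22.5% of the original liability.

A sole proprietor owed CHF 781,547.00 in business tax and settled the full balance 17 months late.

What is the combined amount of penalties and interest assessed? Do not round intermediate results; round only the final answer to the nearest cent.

Penalty (uncapped): 17 × 2.25% × CHF 781,547.00 = CHF 298,941.73…; cap = 22.5% × CHF 781,547.00 = CHF 175,848.08… → penalty = CHF 175,848.08…
Interest: CHF 781,547.00 × ((1 + 0.014)^17 − 1) = CHF 781,547.00 × 0.2666168… = CHF 208,373.5394…
Penalties + interest = CHF 175,848.0750 + CHF 208,373.5394… = CHF 384,221.61

CHF 384,221.61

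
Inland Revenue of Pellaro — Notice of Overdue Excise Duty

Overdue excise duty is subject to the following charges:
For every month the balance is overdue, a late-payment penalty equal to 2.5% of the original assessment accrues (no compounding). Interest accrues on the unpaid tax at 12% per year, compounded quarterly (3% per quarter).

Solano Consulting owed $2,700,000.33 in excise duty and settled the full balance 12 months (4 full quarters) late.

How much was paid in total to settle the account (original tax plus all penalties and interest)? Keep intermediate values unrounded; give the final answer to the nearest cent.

Late-payment penalty = 2.5% × $2,700,000.33 × 12 mo = $810,000.10…
Interest: $2,700,000.33 × ((1 + 0.03)^4 − 1) = $2,700,000.33 × 0.1255088… = $338,873.8284…
Total = $2,700,000.33 + $810,000.0990 + $338,873.8284… = $3,848,874.26

$3,848,874.26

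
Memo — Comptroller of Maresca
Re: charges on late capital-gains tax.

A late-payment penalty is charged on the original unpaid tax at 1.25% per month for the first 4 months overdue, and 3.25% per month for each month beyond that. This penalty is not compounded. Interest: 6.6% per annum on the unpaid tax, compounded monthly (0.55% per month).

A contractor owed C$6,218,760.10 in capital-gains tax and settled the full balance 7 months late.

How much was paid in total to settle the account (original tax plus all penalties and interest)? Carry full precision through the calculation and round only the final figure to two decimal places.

Penalty, months 1–4: 4 × 1.25% × C$6,218,760.10 = C$310,938.01…
Penalty, months 5–7: 3 × 3.25% × C$6,218,760.10 = C$606,329.11…
Interest: C$6,218,760.10 × ((1 + 0.0055)^7 − 1) = C$6,218,760.10 × 0.0391411… = C$243,409.1436…
Total = C$6,218,760.10 + C$917,267.1148… + C$243,409.1436… = C$7,379,436.36

C$7,379,436.36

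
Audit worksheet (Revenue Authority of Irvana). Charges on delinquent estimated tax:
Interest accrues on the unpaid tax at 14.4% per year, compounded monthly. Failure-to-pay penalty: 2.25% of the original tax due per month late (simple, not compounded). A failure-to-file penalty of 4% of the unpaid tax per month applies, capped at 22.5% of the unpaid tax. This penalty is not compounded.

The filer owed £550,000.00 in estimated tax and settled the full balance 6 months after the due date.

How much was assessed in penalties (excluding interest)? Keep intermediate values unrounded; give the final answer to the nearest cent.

Failure-to-file: 6 × 4% × £550,000.00 = £132,000.00, capped at 22.5% × £550,000.00 = £123,750.00
Failure-to-pay penalty: 6 × 2.25% × £550,000.00 = £74,250.00
Total penalty = £123,750.00 + £74,250.00 = £198,000.00

£198,000.00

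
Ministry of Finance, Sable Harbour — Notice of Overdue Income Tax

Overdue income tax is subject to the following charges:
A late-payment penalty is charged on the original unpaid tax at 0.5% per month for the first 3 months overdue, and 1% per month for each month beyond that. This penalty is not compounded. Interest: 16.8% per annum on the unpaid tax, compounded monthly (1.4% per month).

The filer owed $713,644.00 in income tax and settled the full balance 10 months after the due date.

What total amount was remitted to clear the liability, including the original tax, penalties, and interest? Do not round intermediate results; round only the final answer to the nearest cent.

$880,749.08

Penalty, months 1–3: 3 × 0.5% × $713,644.00 = $10,704.66
Penalty, months 4–10: 7 × 1% × $713,644.00 = $49,955.08
Interest: $713,644.00 × ((1 + 0.014)^10 − 1) = $713,644.00 × 0.1491575… = $106,445.3439…
Total = $713,644.00 + $60,659.7400 + $106,445.3439… = $880,749.08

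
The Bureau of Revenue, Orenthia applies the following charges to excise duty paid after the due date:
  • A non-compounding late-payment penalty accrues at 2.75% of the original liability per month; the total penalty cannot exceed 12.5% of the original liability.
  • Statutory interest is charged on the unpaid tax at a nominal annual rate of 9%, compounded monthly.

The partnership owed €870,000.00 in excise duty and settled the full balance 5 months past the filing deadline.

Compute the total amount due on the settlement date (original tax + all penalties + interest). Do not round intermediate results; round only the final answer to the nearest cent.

Penalty (uncapped): 5 × 2.75% × €870,000.00 = €119,625.00; cap = 12.5% × €870,000.00 = €108,750.00 → penalty = €108,750.00
Interest (9%/yr ÷ 12 = 0.75%/month): €870,000.00 × ((1 + 0.0075)^5 − 1) = €33,118.0591…
Total = €870,000.00 + €108,750.0000 + €33,118.0591… = €1,011,868.06

€1,011,868.06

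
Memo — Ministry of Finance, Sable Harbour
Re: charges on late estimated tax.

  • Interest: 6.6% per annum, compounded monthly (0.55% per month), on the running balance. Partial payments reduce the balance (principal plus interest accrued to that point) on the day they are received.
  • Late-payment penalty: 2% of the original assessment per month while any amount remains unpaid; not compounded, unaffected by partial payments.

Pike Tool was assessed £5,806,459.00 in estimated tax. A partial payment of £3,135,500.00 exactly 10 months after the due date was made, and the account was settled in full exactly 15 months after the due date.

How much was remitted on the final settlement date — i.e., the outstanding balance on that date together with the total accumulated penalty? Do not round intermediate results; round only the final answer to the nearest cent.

Balance at month 10: £5,806,459.0000 × (1 + 0.0055)^10 = £6,133,835.3365…
After £3,135,500.00 payment: £6,133,835.3365… − £3,135,500.00 = £2,998,335.3365…
Balance at month 15: £2,998,335.3365… × (1 + 0.0055)^5 = £3,081,701.5569…
Penalty: 15 × 2% × £5,806,459.00 = £1,741,937.70
Final settlement = outstanding balance + penalty = £3,081,701.5569… + £1,741,937.70 = £4,823,639.26

£4,823,639.26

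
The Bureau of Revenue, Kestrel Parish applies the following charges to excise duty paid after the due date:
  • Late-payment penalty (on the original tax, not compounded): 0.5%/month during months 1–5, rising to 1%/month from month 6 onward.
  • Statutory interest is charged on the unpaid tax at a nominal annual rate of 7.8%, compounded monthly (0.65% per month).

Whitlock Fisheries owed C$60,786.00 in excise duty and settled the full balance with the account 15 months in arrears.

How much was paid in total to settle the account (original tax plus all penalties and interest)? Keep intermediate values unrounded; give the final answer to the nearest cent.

Penalty, months 1–5: 5 × 0.5% × C$60,786.00 = C$1,519.65
Penalty, months 6–15: 10 × 1% × C$60,786.00 = C$6,078.60
Interest: C$60,786.00 × ((1 + 0.0065)^15 − 1) = C$60,786.00 × 0.1020637… = C$6,204.0426…
Total = C$60,786.00 + C$7,598.2500 + C$6,204.0426… = C$74,588.29

C$74,588.29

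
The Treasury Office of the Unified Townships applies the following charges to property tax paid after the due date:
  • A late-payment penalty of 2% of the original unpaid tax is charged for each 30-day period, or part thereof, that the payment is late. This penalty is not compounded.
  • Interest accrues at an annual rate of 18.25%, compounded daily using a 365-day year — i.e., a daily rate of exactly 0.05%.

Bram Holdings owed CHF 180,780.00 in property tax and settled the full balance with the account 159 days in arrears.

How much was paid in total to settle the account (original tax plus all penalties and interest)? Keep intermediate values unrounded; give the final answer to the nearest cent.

Penalty periods: ⌈159/30⌉ = 6; penalty = 6 × 2% × CHF 180,780.00 = CHF 21,693.60
Interest: CHF 180,780.00 × ((1 + 0.0005)^159 − 1) = CHF 180,780.00 × 0.08272405… = CHF 14,954.8533…
Total = CHF 180,780.00 + CHF 21,693.6000 + CHF 14,954.8533… = CHF 217,428.45

CHF 217,428.45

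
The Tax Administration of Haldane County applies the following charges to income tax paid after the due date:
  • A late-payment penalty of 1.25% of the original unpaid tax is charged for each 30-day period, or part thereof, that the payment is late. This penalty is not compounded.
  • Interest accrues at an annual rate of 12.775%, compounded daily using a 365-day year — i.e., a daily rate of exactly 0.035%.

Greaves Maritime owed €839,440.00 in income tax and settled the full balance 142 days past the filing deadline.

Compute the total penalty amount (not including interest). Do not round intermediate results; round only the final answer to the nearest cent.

Penalty periods: ⌈142/30⌉ = 5; penalty = 5 × 1.25% × €839,440.00 = €52,465.00

€52,465.00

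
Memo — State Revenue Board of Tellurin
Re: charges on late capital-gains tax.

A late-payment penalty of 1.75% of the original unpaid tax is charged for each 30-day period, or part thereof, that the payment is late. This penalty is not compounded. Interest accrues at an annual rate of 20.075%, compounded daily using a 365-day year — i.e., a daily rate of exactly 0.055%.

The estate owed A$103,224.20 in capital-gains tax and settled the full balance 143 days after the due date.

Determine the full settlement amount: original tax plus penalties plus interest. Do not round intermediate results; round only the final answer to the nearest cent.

A$120,700.29

Penalty periods: ⌈143/30⌉ = 5; penalty = 5 × 1.75% × A$103,224.20 = A$9,032.12…
Interest: A$103,224.20 × ((1 + 0.00055)^143 − 1) = A$103,224.20 × 0.08180223… = A$8,443.9695…
Total = A$103,224.20 + A$9,032.1175 + A$8,443.9695… = A$120,700.29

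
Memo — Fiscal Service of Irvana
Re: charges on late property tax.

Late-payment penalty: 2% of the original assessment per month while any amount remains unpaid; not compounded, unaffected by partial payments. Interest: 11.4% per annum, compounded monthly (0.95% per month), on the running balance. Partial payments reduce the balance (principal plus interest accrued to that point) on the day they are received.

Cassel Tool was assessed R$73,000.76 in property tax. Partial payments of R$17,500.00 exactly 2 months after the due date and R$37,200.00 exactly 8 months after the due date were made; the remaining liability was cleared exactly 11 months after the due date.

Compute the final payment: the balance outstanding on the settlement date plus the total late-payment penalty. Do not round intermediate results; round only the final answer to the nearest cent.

Balance at month 2: R$73,000.7600 × (1 + 0.0095)^2 = R$74,394.3628…
After R$17,500.00 payment: R$74,394.3628… − R$17,500.00 = R$56,894.3628…
Balance at month 8: R$56,894.3628… × (1 + 0.0095)^6 = R$60,215.3448…
After R$37,200.00 payment: R$60,215.3448… − R$37,200.00 = R$23,015.3448…
Balance at month 11: R$23,015.3448… × (1 + 0.0095)^3 = R$23,677.5332…
Penalty: 11 × 2% × R$73,000.76 = R$16,060.17…
Final settlement = outstanding balance + penalty = R$23,677.5332… + R$16,060.17… = R$39,737.70

R$39,737.70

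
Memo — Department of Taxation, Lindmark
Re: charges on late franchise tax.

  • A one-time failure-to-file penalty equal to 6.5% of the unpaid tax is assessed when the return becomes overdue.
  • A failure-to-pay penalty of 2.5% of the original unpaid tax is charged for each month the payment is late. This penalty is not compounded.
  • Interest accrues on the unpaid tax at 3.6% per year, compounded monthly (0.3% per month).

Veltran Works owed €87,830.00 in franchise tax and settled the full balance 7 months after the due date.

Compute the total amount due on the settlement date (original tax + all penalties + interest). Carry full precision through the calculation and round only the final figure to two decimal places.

€110,770.31

Failure-to-file penalty: 6.5% × €87,830.00 = €5,708.95
Failure-to-pay penalty: 7 × 2.5% × €87,830.00 = €15,370.25
Interest: €87,830.00 × ((1 + 0.003)^7 − 1) = €87,830.00 × 0.0211899… = €1,861.1131…
Total = €87,830.00 + €21,079.2000 + €1,861.1131… = €110,770.31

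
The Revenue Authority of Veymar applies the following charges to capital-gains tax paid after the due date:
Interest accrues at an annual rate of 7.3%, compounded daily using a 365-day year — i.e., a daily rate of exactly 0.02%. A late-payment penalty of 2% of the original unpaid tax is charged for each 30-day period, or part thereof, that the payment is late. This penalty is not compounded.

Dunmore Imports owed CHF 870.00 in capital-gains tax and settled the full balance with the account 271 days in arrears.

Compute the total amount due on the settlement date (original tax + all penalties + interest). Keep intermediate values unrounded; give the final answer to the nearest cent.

CHF 1,092.45

Penalty periods: ⌈271/30⌉ = 10; penalty = 10 × 2% × CHF 870.00 = CHF 174.00
Interest: CHF 870.00 × ((1 + 0.0002)^271 − 1) = CHF 870.00 × 0.05569000… = CHF 48.4503…
Total = CHF 870.00 + CHF 174.0000 + CHF 48.4503… = CHF 1,092.45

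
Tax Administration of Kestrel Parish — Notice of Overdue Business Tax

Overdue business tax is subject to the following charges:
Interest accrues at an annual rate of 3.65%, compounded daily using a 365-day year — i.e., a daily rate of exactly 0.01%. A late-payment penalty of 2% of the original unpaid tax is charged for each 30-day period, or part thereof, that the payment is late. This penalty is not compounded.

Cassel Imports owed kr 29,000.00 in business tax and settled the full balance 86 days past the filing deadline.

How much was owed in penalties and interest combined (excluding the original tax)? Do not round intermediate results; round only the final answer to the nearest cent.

Penalty periods: ⌈86/30⌉ = 3; penalty = 3 × 2% × kr 29,000.00 = kr 1,740.00
Interest: kr 29,000.00 × ((1 + 0.0001)^86 − 1) = kr 29,000.00 × 0.00863665… = kr 250.4629…
Penalties + interest = kr 1,740.0000 + kr 250.4629… = kr 1,990.46

kr 1,990.46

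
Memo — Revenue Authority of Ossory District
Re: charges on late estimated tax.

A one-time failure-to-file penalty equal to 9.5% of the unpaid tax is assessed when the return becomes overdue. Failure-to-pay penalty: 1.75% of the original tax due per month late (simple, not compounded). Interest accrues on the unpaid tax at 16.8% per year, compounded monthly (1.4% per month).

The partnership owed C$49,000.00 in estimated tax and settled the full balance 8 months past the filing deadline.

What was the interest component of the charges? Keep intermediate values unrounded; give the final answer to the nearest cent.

C$5,764.57

Interest: C$49,000.00 × ((1 + 0.014)^8 − 1) = C$49,000.00 × 0.1176444… = C$5,764.5748…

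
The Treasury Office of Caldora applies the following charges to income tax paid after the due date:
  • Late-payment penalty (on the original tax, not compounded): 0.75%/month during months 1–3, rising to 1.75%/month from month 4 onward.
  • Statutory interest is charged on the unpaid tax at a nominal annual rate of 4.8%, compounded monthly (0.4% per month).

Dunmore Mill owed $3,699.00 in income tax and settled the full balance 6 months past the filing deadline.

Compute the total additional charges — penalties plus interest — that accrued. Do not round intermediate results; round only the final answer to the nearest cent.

Penalty, months 1–3: 3 × 0.75% × $3,699.00 = $83.23…
Penalty, months 4–6: 3 × 1.75% × $3,699.00 = $194.20…
Interest: $3,699.00 × ((1 + 0.004)^6 − 1) = $3,699.00 × 0.0242413… = $89.6685…
Penalties + interest = $277.4250 + $89.6685… = $367.09

$367.09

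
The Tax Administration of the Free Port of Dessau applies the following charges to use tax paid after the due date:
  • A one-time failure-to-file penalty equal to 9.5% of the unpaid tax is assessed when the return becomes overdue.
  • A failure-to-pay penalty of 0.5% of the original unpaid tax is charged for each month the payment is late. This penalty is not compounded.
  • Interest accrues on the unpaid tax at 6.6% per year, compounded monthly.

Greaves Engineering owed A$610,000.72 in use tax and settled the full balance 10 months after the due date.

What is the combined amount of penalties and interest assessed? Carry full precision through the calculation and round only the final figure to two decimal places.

A$122,842.80

Failure-to-file penalty: 9.5% × A$610,000.72 = A$57,950.07…
Failure-to-pay penalty: 10 × 0.5% × A$610,000.72 = A$30,500.04…
Interest (6.6%/yr ÷ 12 = 0.55%/month): A$610,000.72 × ((1 + 0.0055)^10 − 1) = A$34,392.6997…
Penalties + interest = A$88,450.1044 + A$34,392.6997… = A$122,842.80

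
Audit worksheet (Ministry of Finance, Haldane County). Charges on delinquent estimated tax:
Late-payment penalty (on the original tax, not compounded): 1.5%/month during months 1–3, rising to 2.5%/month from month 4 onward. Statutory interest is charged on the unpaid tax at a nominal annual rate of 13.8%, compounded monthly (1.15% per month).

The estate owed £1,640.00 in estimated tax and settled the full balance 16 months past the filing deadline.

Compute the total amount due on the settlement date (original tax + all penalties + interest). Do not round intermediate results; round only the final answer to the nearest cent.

£2,576.04

Penalty, months 1–3: 3 × 1.5% × £1,640.00 = £73.80
Penalty, months 4–16: 13 × 2.5% × £1,640.00 = £533.00
Interest: £1,640.00 × ((1 + 0.0115)^16 − 1) = £1,640.00 × 0.2007544… = £329.2372…
Total = £1,640.00 + £606.8000 + £329.2372… = £2,576.04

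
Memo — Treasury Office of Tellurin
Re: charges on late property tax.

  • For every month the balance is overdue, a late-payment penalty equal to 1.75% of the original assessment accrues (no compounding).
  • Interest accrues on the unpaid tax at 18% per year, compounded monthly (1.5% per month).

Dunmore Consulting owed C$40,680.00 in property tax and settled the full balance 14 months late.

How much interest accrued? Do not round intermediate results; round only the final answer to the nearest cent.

C$9,427.82

Interest: C$40,680.00 × ((1 + 0.015)^14 − 1) = C$40,680.00 × 0.2317557… = C$9,427.8231…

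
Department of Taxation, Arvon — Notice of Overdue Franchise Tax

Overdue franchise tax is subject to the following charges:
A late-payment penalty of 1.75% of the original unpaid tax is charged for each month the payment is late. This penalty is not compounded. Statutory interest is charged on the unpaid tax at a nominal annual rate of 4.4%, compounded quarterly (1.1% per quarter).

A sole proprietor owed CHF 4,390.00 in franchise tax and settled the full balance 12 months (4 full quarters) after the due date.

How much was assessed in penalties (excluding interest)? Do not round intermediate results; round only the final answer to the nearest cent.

CHF 921.90

Late-payment penalty = 1.75% × CHF 4,390.00 × 12 mo = CHF 921.90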